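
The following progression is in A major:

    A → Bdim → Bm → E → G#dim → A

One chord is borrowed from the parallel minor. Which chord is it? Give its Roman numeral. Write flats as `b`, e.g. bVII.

A major has the diatonic set A, Bm, C#m, D, E, F#m, G#dim. Of the given chords, A, Bm, E and G#dim are diatonic. Bdim (B–D–F) doesn't fit — on degree 2 A major would have Bm (ii). Bdim is the degree-2 chord of A minor, so it is the borrowed ii°.

ii°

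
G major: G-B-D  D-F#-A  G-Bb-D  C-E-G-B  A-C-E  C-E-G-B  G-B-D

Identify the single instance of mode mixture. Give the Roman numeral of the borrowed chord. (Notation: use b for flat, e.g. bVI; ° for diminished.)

In G major the diatonic chords are G, Am, Bm, C, D, Em, F#dim. G–B–D = G, D–F#–A = D, C–E–G–B = Cmaj7 and A–C–E = Am are all diatonic. G–Bb–D is not: scale degree 1 in G major carries G (I). In G minor the chord on that degree is Gm, so here it functions as i, borrowed from the parallel minor.

i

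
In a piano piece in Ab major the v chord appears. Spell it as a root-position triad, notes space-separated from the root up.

Eb Gb Bb

The root, Eb, is scale degree 5 — the same note in Ab major and Ab minor; only the chord quality changes. In Ab minor the chord on Eb is Eb–Gb–Bb.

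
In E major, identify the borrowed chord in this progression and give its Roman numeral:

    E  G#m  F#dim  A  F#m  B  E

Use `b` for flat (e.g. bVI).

In E major the diatonic chords are E, F#m, G#m, A, B, C#m, D#dim. E, G#m, A, F#m and B are all diatonic. F#dim (F#–A–C) is not: scale degree 2 in E major carries F#m (ii). In E minor the chord on that degree is F#dim, so here it functions as ii°, borrowed from the parallel minor.

ii°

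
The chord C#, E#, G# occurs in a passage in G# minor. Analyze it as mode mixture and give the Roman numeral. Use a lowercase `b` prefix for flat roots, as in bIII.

IV

C# is scale degree 4 in G# minor. Diatonically G# minor has C#m (iv) on that degree; C#–E#–G# is instead the major chord native to G# major, so it takes the label IV.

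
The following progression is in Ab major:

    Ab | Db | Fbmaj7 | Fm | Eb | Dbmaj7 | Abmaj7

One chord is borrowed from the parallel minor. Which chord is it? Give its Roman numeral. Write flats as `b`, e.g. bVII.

bVImaj7

In Ab major the diatonic chords are Ab, Bbm, Cm, Db, Eb, Fm, Gdim. Ab, Db, Fm, Eb, Dbmaj7 and Abmaj7 are all diatonic. But Fbmaj7 (Fb–Ab–Cb–Eb) is foreign: the diatonic vi on degree 6 is Fm, whereas Fbmaj7 comes from Ab minor. It is labeled bVImaj7.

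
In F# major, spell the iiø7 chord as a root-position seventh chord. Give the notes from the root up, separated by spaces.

G# B D F#

iiø7 is built on scale degree 2, which is G# in both F# major and its parallel. Stacking thirds in F# minor on G# gives G#–B–D–F#.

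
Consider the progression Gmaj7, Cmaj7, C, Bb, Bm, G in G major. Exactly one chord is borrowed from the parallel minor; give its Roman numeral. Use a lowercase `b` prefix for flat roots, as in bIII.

bIII

The diatonic triads in G major are G, Am, Bm, C, D, Em, F#dim. Of the given chords, Gmaj7, Cmaj7, C, Bm and G are diatonic. Bb (Bb–D–F) is not: scale degree 3 in G major carries Bm (iii). In G minor the chord on that degree is Bb, so here it functions as bIII, borrowed from the parallel minor.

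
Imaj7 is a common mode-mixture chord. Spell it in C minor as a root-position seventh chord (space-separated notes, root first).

C E G B

The root, C, is scale degree 1 — the same note in C minor and C major; only the chord quality changes. Building the major-seventh chord from the parallel major on C: C–E–G–B.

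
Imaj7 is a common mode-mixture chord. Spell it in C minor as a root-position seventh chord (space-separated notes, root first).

C E G B

The root, C, is scale degree 1 — the same note in C minor and C major; only the chord quality changes. In C major the chord on C is C–E–G–B.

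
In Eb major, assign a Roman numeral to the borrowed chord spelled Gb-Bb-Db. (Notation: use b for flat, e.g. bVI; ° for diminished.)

bIII

The root Gb is the lowered 3rd scale degree — diatonically Eb major has G there. The diatonic chord on degree 3 would be Gm (iii), but Gb–Bb–Db is the major chord from Eb minor. As a borrowed chord it is labeled bIII.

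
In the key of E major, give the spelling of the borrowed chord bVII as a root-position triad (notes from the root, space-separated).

bVII is built on the lowered scale degree 7. In E major degree 7 is D#; lowered it becomes D. In E minor the chord on D is D–F#–A.

D F# A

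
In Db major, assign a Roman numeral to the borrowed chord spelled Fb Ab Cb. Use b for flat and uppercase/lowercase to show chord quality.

Fb is the lowered form of scale degree 3 in Db major (the diatonic degree 3 is F). The diatonic chord on degree 3 would be Fm (iii), but Fb–Ab–Cb is the major chord from Db minor. As a borrowed chord it is labeled bIII.

bIII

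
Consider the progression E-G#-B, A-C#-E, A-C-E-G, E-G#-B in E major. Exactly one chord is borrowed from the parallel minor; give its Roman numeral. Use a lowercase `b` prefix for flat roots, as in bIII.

iv7

E major has the diatonic set E, F#m, G#m, A, B, C#m, D#dim. E–G#–B = E and A–C#–E = A are both diatonic. But A–C–E–G is foreign: the diatonic IV on degree 4 is A, whereas Am7 comes from E minor. It is labeled iv7.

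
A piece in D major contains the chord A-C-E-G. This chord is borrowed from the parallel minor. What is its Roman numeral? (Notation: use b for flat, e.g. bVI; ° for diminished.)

v7

A is scale degree 5 in D major. Diatonically D major has A (V) on that degree; A–C–E–G is instead the minor-seventh chord native to D minor, so it takes the label v7.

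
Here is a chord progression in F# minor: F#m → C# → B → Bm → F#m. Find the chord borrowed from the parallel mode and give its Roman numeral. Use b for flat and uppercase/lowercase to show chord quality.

In F# minor (with V from harmonic minor) the diatonic chords are F#m, G#dim, A, Bm, C#, D, E. F#m, C# and Bm all belong to that set. But B (B–D#–F#) is foreign: the diatonic iv on degree 4 is Bm, whereas B comes from F# major. It is labeled IV.

IV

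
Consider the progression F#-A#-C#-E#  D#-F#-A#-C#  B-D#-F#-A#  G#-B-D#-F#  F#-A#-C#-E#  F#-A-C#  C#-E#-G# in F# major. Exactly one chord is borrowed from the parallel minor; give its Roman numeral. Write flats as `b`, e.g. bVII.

i

The diatonic triads in F# major are F#, G#m, A#m, B, C#, D#m, E#dim. Of the given chords, F#–A#–C#–E# = F#maj7, D#–F#–A#–C# = D#m7, B–D#–F#–A# = Bmaj7, G#–B–D#–F# = G#m7 and C#–E#–G# = C# are diatonic. F#–A–C# is not: scale degree 1 in F# major carries F# (I). In F# minor the chord on that degree is F#m, so here it functions as i, borrowed from the parallel minor.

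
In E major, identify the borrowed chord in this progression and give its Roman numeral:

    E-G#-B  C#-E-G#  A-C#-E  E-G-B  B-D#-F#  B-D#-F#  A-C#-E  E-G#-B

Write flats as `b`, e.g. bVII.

The diatonic triads in E major are E, F#m, G#m, A, B, C#m, D#dim. E–G#–B = E, C#–E–G# = C#m, A–C#–E = A and B–D#–F# = B are all diatonic. But E–G–B is foreign: the diatonic I on degree 1 is E, whereas Em comes from E minor. It is labeled i.

i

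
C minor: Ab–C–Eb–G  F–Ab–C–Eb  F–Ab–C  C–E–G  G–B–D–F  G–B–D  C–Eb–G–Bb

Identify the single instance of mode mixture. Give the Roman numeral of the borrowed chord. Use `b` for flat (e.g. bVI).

In C minor (with V from harmonic minor) the diatonic chords are Cm, Ddim, Eb, Fm, G, Ab, Bb. Ab–C–Eb–G = Abmaj7, F–Ab–C–Eb = Fm7, F–Ab–C = Fm, G–B–D–F = G7, G–B–D = G and C–Eb–G–Bb = Cm7 all belong to that set. C–E–G doesn't fit — on degree 1 C minor would have Cm (i). C is the degree-1 chord of C major, so it is the borrowed I.

I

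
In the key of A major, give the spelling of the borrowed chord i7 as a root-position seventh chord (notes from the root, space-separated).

i7 is built on scale degree 1, which is A in both A major and its parallel. In A minor the chord on A is A–C–E–G.

A C E G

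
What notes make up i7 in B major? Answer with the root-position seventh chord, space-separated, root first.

The root, B, is scale degree 1 — the same note in B major and B minor; only the chord quality changes. Stacking thirds in B minor on B gives B–D–F#–A.

B D F# A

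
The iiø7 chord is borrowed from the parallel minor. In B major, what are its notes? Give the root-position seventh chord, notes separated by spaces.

C# E G B

iiø7 is built on scale degree 2, which is C# in both B major and its parallel. In B minor the chord on C# is C#–E–G–B.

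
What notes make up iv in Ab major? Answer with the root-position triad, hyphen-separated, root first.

iv is built on scale degree 4, which is Db in both Ab major and its parallel. In Ab minor the chord on Db is Db–Fb–Ab.

Db-Fb-Ab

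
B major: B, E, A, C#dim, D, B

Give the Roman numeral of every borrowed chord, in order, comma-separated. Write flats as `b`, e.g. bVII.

The diatonic triads in B major are B, C#m, D#m, E, F#, G#m, A#dim. B and E are both diatonic. But A (A–C#–E) is foreign: the diatonic vii° on degree 7 is A#dim, whereas A comes from B minor. It is labeled bVII. C#dim (C#–E–G) is not: scale degree 2 in B major carries C#m (ii). In B minor the chord on that degree is C#dim, so here it functions as ii°, borrowed from the parallel minor. D (D–F#–A) is not: scale degree 3 in B major carries D#m (iii). In B minor the chord on that degree is D, so here it functions as bIII, borrowed from the parallel minor.

bVII, ii°, bIII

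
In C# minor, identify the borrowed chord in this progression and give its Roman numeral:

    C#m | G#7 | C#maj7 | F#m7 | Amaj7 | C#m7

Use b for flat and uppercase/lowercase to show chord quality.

Imaj7

C# minor has the diatonic set C#m, D#dim, E, F#m, G#, A, B (with V from harmonic minor). Of the given chords, C#m, G#7, F#m7, Amaj7 and C#m7 are diatonic. C#maj7 (C#–E#–G#–B#) is not: scale degree 1 in C# minor carries C#m (i). In C# major the chord on that degree is C#maj7, so here it functions as Imaj7, borrowed from the parallel major.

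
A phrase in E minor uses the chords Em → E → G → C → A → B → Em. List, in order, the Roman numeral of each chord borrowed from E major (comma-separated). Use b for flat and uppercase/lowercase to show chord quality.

E minor has the diatonic set Em, F#dim, G, Am, B, C, D (with V from harmonic minor). Em, G, C and B are all diatonic. E (E–G#–B) is not: scale degree 1 in E minor carries Em (i). In E major the chord on that degree is E, so here it functions as I, borrowed from the parallel major. But A (A–C#–E) is foreign: the diatonic iv on degree 4 is Am, whereas A comes from E major. It is labeled IV.

I, IV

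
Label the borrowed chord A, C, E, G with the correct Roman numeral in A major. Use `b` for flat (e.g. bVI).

i7

A is scale degree 1 in A major. Diatonically A major has A (I) on that degree; A–C–E–G is instead the minor-seventh chord native to A minor, so it takes the label i7.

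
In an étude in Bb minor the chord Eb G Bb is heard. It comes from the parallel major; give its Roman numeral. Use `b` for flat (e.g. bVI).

IV

The root Eb is the diatonic 4th degree of Bb minor; the borrowing shows in the chord quality. Diatonically Bb minor has Ebm (iv) on that degree; Eb–G–Bb is instead the major chord native to Bb major, so it takes the label IV.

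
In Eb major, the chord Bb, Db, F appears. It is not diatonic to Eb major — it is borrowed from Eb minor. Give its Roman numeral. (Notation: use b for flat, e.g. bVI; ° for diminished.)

Bb is scale degree 5 in Eb major. Bb–Db–F is a minor chord — the form found in Eb minor, not the diatonic V (Bb). Borrowed into Eb major it is written v.

v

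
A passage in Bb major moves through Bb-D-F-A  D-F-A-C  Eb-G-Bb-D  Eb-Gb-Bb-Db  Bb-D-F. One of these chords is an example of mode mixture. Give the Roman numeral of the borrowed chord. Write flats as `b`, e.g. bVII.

In Bb major the diatonic chords are Bb, Cm, Dm, Eb, F, Gm, Adim. Bb–D–F–A = Bbmaj7, D–F–A–C = Dm7, Eb–G–Bb–D = Ebmaj7 and Bb–D–F = Bb all belong to that set. Eb–Gb–Bb–Db is not: scale degree 4 in Bb major carries Eb (IV). In Bb minor the chord on that degree is Ebm7, so here it functions as iv7, borrowed from the parallel minor.

iv7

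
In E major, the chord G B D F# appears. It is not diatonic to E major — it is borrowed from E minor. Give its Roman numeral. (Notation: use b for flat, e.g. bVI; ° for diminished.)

G is the lowered form of scale degree 3 in E major (the diatonic degree 3 is G#). G–B–D–F# is a major-seventh chord — the form found in E minor, not the diatonic iii (G#m). Borrowed into E major it is written bIIImaj7.

bIIImaj7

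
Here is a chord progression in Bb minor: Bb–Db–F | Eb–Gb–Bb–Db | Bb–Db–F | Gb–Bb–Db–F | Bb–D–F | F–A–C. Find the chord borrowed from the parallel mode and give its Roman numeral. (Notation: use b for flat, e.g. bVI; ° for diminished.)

I

Bb minor has the diatonic set Bbm, Cdim, Db, Ebm, F, Gb, Ab (with V from harmonic minor). Bb–Db–F = Bbm, Eb–Gb–Bb–Db = Ebm7, Gb–Bb–Db–F = Gbmaj7 and F–A–C = F all belong to that set. Bb–D–F is not: scale degree 1 in Bb minor carries Bbm (i). In Bb major the chord on that degree is Bb, so here it functions as I, borrowed from the parallel major.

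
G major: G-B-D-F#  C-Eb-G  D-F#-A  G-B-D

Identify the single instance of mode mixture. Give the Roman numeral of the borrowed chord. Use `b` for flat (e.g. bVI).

G major has the diatonic set G, Am, Bm, C, D, Em, F#dim. Of the given chords, G–B–D–F# = Gmaj7, D–F#–A = D and G–B–D = G are diatonic. But C–Eb–G is foreign: the diatonic IV on degree 4 is C, whereas Cm comes from G minor. It is labeled iv.

iv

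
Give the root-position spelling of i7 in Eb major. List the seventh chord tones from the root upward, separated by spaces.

The root, Eb, is scale degree 1 — the same note in Eb major and Eb minor; only the chord quality changes. In Eb minor the chord on Eb is Eb–Gb–Bb–Db.

Eb Gb Bb Db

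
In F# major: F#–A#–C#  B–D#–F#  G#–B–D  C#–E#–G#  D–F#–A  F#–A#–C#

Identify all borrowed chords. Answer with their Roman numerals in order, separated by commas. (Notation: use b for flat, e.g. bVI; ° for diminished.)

The diatonic triads in F# major are F#, G#m, A#m, B, C#, D#m, E#dim. Of the given chords, F#–A#–C# = F#, B–D#–F# = B and C#–E#–G# = C# are diatonic. G#–B–D doesn't fit — on degree 2 F# major would have G#m (ii). G#dim is the degree-2 chord of F# minor, so it is the borrowed ii°. But D–F#–A is foreign: the diatonic vi on degree 6 is D#m, whereas D comes from F# minor. It is labeled bVI.

ii°, bVI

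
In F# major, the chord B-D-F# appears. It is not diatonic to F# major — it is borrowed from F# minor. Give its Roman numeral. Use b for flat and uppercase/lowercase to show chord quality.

iv

B is scale degree 4 in F# major. The diatonic chord on degree 4 would be B (IV), but B–D–F# is the minor chord from F# minor. As a borrowed chord it is labeled iv.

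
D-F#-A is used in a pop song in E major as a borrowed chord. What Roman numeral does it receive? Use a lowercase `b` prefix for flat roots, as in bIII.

The root D is the lowered 7th scale degree — diatonically E major has D# there. Diatonically E major has D#dim (vii°) on that degree; D–F#–A is instead the major chord native to E minor, so it takes the label bVII.

bVII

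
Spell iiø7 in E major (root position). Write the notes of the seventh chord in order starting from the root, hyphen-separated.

The root, F#, is scale degree 2 — the same note in E major and E minor; only the chord quality changes. Building the half-diminished-seventh chord from the parallel minor on F#: F#–A–C–E.

F#-A-C-E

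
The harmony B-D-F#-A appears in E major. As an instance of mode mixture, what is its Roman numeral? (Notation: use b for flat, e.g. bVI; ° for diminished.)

The root B is the diatonic 5th degree of E major; the borrowing shows in the chord quality. Diatonically E major has B (V) on that degree; B–D–F#–A is instead the minor-seventh chord native to E minor, so it takes the label v7.

v7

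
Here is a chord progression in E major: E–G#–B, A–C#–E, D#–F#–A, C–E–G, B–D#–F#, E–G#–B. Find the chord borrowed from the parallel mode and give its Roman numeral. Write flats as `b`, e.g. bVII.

In E major the diatonic chords are E, F#m, G#m, A, B, C#m, D#dim. E–G#–B = E, A–C#–E = A, D#–F#–A = D#dim and B–D#–F# = B all belong to that set. But C–E–G is foreign: the diatonic vi on degree 6 is C#m, whereas C comes from E minor. It is labeled bVI.

bVI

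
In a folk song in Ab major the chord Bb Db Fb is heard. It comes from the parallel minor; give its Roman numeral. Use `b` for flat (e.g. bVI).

ii°

The root Bb is the diatonic 2nd degree of Ab major; the borrowing shows in the chord quality. Diatonically Ab major has Bbm (ii) on that degree; Bb–Db–Fb is instead the diminished chord native to Ab minor, so it takes the label ii°.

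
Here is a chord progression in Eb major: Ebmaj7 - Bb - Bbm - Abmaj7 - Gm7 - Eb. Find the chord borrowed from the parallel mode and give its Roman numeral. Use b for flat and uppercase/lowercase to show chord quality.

v

In Eb major the diatonic chords are Eb, Fm, Gm, Ab, Bb, Cm, Ddim. Ebmaj7, Bb, Abmaj7, Gm7 and Eb are all diatonic. But Bbm (Bb–Db–F) is foreign: the diatonic V on degree 5 is Bb, whereas Bbm comes from Eb minor. It is labeled v.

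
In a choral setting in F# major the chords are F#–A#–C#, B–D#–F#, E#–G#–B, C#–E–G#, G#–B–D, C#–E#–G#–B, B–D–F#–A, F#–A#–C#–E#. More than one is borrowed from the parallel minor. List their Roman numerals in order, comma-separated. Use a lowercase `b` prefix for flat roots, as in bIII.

v, ii°, iv7

The diatonic triads in F# major are F#, G#m, A#m, B, C#, D#m, E#dim. Of the given chords, F#–A#–C# = F#, B–D#–F# = B, E#–G#–B = E#dim, C#–E#–G#–B = C#7 and F#–A#–C#–E# = F#maj7 are diatonic. C#–E–G# doesn't fit — on degree 5 F# major would have C# (V). C#m is the degree-5 chord of F# minor, so it is the borrowed v. But G#–B–D is foreign: the diatonic ii on degree 2 is G#m, whereas G#dim comes from F# minor. It is labeled ii°. B–D–F#–A is not: scale degree 4 in F# major carries B (IV). In F# minor the chord on that degree is Bm7, so here it functions as iv7, borrowed from the parallel minor.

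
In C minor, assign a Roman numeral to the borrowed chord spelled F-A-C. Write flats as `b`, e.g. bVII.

IV

The root F is the diatonic 4th degree of C minor; the borrowing shows in the chord quality. Diatonically C minor has Fm (iv) on that degree; F–A–C is instead the major chord native to C major, so it takes the label IV.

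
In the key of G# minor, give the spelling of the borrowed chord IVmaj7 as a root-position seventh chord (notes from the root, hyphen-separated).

C#-E#-G#-B#

IVmaj7 is built on scale degree 4, which is C# in both G# minor and its parallel. Building the major-seventh chord from the parallel major on C#: C#–E#–G#–B#.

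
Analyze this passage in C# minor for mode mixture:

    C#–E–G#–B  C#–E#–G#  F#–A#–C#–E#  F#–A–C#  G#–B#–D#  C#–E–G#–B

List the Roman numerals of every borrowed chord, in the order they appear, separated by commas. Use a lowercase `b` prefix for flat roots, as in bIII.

I, IVmaj7

The diatonic triads in C# minor (with V from harmonic minor) are C#m, D#dim, E, F#m, G#, A, B. Of the given chords, C#–E–G#–B = C#m7, F#–A–C# = F#m and G#–B#–D# = G# are diatonic. C#–E#–G# doesn't fit — on degree 1 C# minor would have C#m (i). C# is the degree-1 chord of C# major, so it is the borrowed I. But F#–A#–C#–E# is foreign: the diatonic iv on degree 4 is F#m, whereas F#maj7 comes from C# major. It is labeled IVmaj7.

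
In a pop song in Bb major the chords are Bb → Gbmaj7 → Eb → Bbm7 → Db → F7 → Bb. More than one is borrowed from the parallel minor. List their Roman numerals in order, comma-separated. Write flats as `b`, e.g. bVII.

bVImaj7, i7, bIII

Bb major has the diatonic set Bb, Cm, Dm, Eb, F, Gm, Adim. Bb, Eb and F7 are all diatonic. Gbmaj7 (Gb–Bb–Db–F) doesn't fit — on degree 6 Bb major would have Gm (vi). Gbmaj7 is the degree-6 chord of Bb minor, so it is the borrowed bVImaj7. Bbm7 (Bb–Db–F–Ab) doesn't fit — on degree 1 Bb major would have Bb (I). Bbm7 is the degree-1 chord of Bb minor, so it is the borrowed i7. But Db (Db–F–Ab) is foreign: the diatonic iii on degree 3 is Dm, whereas Db comes from Bb minor. It is labeled bIII.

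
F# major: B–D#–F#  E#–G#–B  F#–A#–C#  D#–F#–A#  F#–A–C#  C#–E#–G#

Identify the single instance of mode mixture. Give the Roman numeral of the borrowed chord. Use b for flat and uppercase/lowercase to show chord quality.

i

F# major has the diatonic set F#, G#m, A#m, B, C#, D#m, E#dim. Of the given chords, B–D#–F# = B, E#–G#–B = E#dim, F#–A#–C# = F#, D#–F#–A# = D#m and C#–E#–G# = C# are diatonic. F#–A–C# is not: scale degree 1 in F# major carries F# (I). In F# minor the chord on that degree is F#m, so here it functions as i, borrowed from the parallel minor.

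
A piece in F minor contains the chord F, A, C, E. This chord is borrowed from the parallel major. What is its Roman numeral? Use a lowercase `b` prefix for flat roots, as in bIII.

The root F is the diatonic 1st degree of F minor; the borrowing shows in the chord quality. F–A–C–E is a major-seventh chord — the form found in F major, not the diatonic i (Fm). Borrowed into F minor it is written Imaj7.

Imaj7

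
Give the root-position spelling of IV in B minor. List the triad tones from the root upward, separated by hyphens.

The root, E, is scale degree 4 — the same note in B minor and B major; only the chord quality changes. Stacking thirds in B major on E gives E–G#–B.

E-G#-B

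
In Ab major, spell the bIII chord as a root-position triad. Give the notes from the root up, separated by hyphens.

The root of bIII is the lowered 3rd degree: C becomes Cb. Stacking thirds in Ab minor on Cb gives Cb–Eb–Gb.

Cb-Eb-Gb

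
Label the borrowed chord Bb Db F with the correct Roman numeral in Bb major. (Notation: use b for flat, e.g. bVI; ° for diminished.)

Bb is scale degree 1 in Bb major. Bb–Db–F is a minor chord — the form found in Bb minor, not the diatonic I (Bb). Borrowed into Bb major it is written i.

i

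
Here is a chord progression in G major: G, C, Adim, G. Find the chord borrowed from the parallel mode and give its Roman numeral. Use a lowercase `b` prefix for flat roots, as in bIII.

ii°

G major has the diatonic set G, Am, Bm, C, D, Em, F#dim. G and C are both diatonic. But Adim (A–C–Eb) is foreign: the diatonic ii on degree 2 is Am, whereas Adim comes from G minor. It is labeled ii°.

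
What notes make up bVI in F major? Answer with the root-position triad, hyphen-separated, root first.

Db-F-Ab

Scale degree 6 in F major is D. bVI uses the lowered form, Db, taken from F minor. Building the major chord from the parallel minor on Db: Db–F–Ab.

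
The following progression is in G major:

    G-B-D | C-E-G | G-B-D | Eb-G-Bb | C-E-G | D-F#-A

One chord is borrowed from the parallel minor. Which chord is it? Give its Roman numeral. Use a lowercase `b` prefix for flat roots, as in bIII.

The diatonic triads in G major are G, Am, Bm, C, D, Em, F#dim. Of the given chords, G–B–D = G, C–E–G = C and D–F#–A = D are diatonic. But Eb–G–Bb is foreign: the diatonic vi on degree 6 is Em, whereas Eb comes from G minor. It is labeled bVI.

bVI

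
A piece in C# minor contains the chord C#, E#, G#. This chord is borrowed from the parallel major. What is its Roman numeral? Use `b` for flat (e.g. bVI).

I

The root C# is the diatonic 1st degree of C# minor; the borrowing shows in the chord quality. C#–E#–G# is a major chord — the form found in C# major, not the diatonic i (C#m). Borrowed into C# minor it is written I.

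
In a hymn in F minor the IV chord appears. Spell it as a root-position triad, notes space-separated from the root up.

IV is built on scale degree 4, which is Bb in both F minor and its parallel. Building the major chord from the parallel major on Bb: Bb–D–F.

Bb D F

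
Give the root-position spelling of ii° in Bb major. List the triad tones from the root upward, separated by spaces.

C Eb Gb

ii° is built on scale degree 2, which is C in both Bb major and its parallel. Building the diminished chord from the parallel minor on C: C–Eb–Gb.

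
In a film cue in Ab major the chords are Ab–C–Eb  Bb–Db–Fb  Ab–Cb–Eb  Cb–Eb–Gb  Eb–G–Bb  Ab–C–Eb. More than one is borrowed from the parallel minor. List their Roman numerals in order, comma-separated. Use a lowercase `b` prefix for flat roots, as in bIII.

ii°, i, bIII

In Ab major the diatonic chords are Ab, Bbm, Cm, Db, Eb, Fm, Gdim. Ab–C–Eb = Ab and Eb–G–Bb = Eb are both diatonic. But Bb–Db–Fb is foreign: the diatonic ii on degree 2 is Bbm, whereas Bbdim comes from Ab minor. It is labeled ii°. But Ab–Cb–Eb is foreign: the diatonic I on degree 1 is Ab, whereas Abm comes from Ab minor. It is labeled i. But Cb–Eb–Gb is foreign: the diatonic iii on degree 3 is Cm, whereas Cb comes from Ab minor. It is labeled bIII.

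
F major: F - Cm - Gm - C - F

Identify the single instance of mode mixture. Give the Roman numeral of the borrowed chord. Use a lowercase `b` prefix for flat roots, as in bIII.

In F major the diatonic chords are F, Gm, Am, Bb, C, Dm, Edim. Of the given chords, F, Gm and C are diatonic. But Cm (C–Eb–G) is foreign: the diatonic V on degree 5 is C, whereas Cm comes from F minor. It is labeled v.

v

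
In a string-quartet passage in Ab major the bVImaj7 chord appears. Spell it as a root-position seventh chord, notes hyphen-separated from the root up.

Scale degree 6 in Ab major is F. bVImaj7 uses the lowered form, Fb, taken from Ab minor. In Ab minor the chord on Fb is Fb–Ab–Cb–Eb.

Fb-Ab-Cb-Eb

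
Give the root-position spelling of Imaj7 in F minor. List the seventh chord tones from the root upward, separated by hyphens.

The root, F, is scale degree 1 — the same note in F minor and F major; only the chord quality changes. Stacking thirds in F major on F gives F–A–C–E.

F-A-C-E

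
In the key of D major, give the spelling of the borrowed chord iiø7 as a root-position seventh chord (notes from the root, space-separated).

E G Bb D

iiø7 is built on scale degree 2, which is E in both D major and its parallel. Stacking thirds in D minor on E gives E–G–Bb–D.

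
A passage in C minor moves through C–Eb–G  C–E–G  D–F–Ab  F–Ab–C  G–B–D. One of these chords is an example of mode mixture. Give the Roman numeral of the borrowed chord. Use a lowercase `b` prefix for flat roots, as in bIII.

In C minor (with V from harmonic minor) the diatonic chords are Cm, Ddim, Eb, Fm, G, Ab, Bb. Of the given chords, C–Eb–G = Cm, D–F–Ab = Ddim, F–Ab–C = Fm and G–B–D = G are diatonic. C–E–G doesn't fit — on degree 1 C minor would have Cm (i). C is the degree-1 chord of C major, so it is the borrowed I.

I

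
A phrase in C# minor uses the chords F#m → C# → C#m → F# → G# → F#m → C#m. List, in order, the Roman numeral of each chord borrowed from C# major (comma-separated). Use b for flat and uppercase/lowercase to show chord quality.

C# minor has the diatonic set C#m, D#dim, E, F#m, G#, A, B (with V from harmonic minor). F#m, C#m and G# all belong to that set. But C# (C#–E#–G#) is foreign: the diatonic i on degree 1 is C#m, whereas C# comes from C# major. It is labeled I. But F# (F#–A#–C#) is foreign: the diatonic iv on degree 4 is F#m, whereas F# comes from C# major. It is labeled IV.

I, IV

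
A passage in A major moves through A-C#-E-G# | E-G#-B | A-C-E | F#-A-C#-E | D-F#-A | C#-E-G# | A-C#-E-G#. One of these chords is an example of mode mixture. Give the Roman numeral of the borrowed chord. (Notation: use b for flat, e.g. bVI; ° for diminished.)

The diatonic triads in A major are A, Bm, C#m, D, E, F#m, G#dim. A–C#–E–G# = Amaj7, E–G#–B = E, F#–A–C#–E = F#m7, D–F#–A = D and C#–E–G# = C#m are all diatonic. A–C–E doesn't fit — on degree 1 A major would have A (I). Am is the degree-1 chord of A minor, so it is the borrowed i.

i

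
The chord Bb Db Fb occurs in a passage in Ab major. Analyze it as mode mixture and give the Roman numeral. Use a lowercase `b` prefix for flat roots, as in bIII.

The root Bb is the diatonic 2nd degree of Ab major; the borrowing shows in the chord quality. Diatonically Ab major has Bbm (ii) on that degree; Bb–Db–Fb is instead the diminished chord native to Ab minor, so it takes the label ii°.

ii°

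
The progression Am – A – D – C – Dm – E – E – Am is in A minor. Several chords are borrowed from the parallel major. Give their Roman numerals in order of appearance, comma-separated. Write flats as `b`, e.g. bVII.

I, IV

The diatonic triads in A minor (with V from harmonic minor) are Am, Bdim, C, Dm, E, F, G. Of the given chords, Am, C, Dm and E are diatonic. But A (A–C#–E) is foreign: the diatonic i on degree 1 is Am, whereas A comes from A major. It is labeled I. But D (D–F#–A) is foreign: the diatonic iv on degree 4 is Dm, whereas D comes from A major. It is labeled IV.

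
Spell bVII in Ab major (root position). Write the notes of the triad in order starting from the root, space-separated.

Gb Bb Db

Scale degree 7 in Ab major is G. bVII uses the lowered form, Gb, taken from Ab minor. Building the major chord from the parallel minor on Gb: Gb–Bb–Db.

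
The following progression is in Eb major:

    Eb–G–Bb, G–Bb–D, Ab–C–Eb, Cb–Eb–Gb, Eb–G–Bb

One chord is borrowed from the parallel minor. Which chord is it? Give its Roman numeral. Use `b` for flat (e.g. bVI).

bVI

In Eb major the diatonic chords are Eb, Fm, Gm, Ab, Bb, Cm, Ddim. Eb–G–Bb = Eb, G–Bb–D = Gm and Ab–C–Eb = Ab are all diatonic. Cb–Eb–Gb is not: scale degree 6 in Eb major carries Cm (vi). In Eb minor the chord on that degree is Cb, so here it functions as bVI, borrowed from the parallel minor.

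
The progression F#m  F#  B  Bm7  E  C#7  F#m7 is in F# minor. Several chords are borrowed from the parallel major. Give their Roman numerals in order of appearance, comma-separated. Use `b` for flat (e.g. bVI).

F# minor has the diatonic set F#m, G#dim, A, Bm, C#, D, E (with V from harmonic minor). F#m, Bm7, E, C#7 and F#m7 are all diatonic. F# (F#–A#–C#) is not: scale degree 1 in F# minor carries F#m (i). In F# major the chord on that degree is F#, so here it functions as I, borrowed from the parallel major. B (B–D#–F#) doesn't fit — on degree 4 F# minor would have Bm (iv). B is the degree-4 chord of F# major, so it is the borrowed IV.

I, IV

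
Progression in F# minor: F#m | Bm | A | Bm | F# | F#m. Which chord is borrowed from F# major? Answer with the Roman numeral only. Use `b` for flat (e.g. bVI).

I

The diatonic triads in F# minor (with V from harmonic minor) are F#m, G#dim, A, Bm, C#, D, E. Of the given chords, F#m, Bm and A are diatonic. But F# (F#–A#–C#) is foreign: the diatonic i on degree 1 is F#m, whereas F# comes from F# major. It is labeled I.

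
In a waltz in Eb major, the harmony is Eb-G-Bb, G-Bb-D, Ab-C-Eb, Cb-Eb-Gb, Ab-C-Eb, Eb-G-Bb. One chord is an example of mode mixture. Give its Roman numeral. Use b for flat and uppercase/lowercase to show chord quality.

Eb major has the diatonic set Eb, Fm, Gm, Ab, Bb, Cm, Ddim. Eb–G–Bb = Eb, G–Bb–D = Gm and Ab–C–Eb = Ab all belong to that set. Cb–Eb–Gb doesn't fit — on degree 6 Eb major would have Cm (vi). Cb is the degree-6 chord of Eb minor, so it is the borrowed bVI.

bVI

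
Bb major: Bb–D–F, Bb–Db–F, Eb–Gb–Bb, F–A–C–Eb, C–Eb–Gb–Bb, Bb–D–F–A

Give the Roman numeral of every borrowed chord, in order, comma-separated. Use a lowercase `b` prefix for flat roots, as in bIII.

In Bb major the diatonic chords are Bb, Cm, Dm, Eb, F, Gm, Adim. Of the given chords, Bb–D–F = Bb, F–A–C–Eb = F7 and Bb–D–F–A = Bbmaj7 are diatonic. Bb–Db–F is not: scale degree 1 in Bb major carries Bb (I). In Bb minor the chord on that degree is Bbm, so here it functions as i, borrowed from the parallel minor. But Eb–Gb–Bb is foreign: the diatonic IV on degree 4 is Eb, whereas Ebm comes from Bb minor. It is labeled iv. But C–Eb–Gb–Bb is foreign: the diatonic ii on degree 2 is Cm, whereas Cm7b5 comes from Bb minor. It is labeled iiø7.

i, iv, iiø7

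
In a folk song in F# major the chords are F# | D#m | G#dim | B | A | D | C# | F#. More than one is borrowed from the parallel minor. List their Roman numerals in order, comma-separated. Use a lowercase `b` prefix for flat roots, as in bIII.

F# major has the diatonic set F#, G#m, A#m, B, C#, D#m, E#dim. F#, D#m, B and C# all belong to that set. But G#dim (G#–B–D) is foreign: the diatonic ii on degree 2 is G#m, whereas G#dim comes from F# minor. It is labeled ii°. A (A–C#–E) doesn't fit — on degree 3 F# major would have A#m (iii). A is the degree-3 chord of F# minor, so it is the borrowed bIII. But D (D–F#–A) is foreign: the diatonic vi on degree 6 is D#m, whereas D comes from F# minor. It is labeled bVI.

ii°, bIII, bVI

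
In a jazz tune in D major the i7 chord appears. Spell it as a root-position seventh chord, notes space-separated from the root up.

D F A C

i7 is built on scale degree 1, which is D in both D major and its parallel. Building the minor-seventh chord from the parallel minor on D: D–F–A–C.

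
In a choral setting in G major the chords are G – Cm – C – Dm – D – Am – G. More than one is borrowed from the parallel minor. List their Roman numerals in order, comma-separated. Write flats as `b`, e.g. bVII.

In G major the diatonic chords are G, Am, Bm, C, D, Em, F#dim. G, C, D and Am all belong to that set. Cm (C–Eb–G) is not: scale degree 4 in G major carries C (IV). In G minor the chord on that degree is Cm, so here it functions as iv, borrowed from the parallel minor. But Dm (D–F–A) is foreign: the diatonic V on degree 5 is D, whereas Dm comes from G minor. It is labeled v.

iv, v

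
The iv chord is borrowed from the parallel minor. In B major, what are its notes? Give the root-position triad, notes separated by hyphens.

iv is built on scale degree 4, which is E in both B major and its parallel. Building the minor chord from the parallel minor on E: E–G–B.

E-G-B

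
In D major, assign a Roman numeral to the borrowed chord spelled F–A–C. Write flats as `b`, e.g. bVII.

bIII

F is the lowered form of scale degree 3 in D major (the diatonic degree 3 is F#). Diatonically D major has F#m (iii) on that degree; F–A–C is instead the major chord native to D minor, so it takes the label bIII.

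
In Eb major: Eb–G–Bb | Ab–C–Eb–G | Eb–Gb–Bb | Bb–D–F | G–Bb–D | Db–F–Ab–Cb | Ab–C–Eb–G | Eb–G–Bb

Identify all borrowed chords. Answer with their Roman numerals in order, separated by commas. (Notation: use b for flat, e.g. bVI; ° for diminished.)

i, bVII7

The diatonic triads in Eb major are Eb, Fm, Gm, Ab, Bb, Cm, Ddim. Of the given chords, Eb–G–Bb = Eb, Ab–C–Eb–G = Abmaj7, Bb–D–F = Bb and G–Bb–D = Gm are diatonic. Eb–Gb–Bb doesn't fit — on degree 1 Eb major would have Eb (I). Ebm is the degree-1 chord of Eb minor, so it is the borrowed i. Db–F–Ab–Cb doesn't fit — on degree 7 Eb major would have Ddim (vii°). Db7 is the degree-7 chord of Eb minor, so it is the borrowed bVII7.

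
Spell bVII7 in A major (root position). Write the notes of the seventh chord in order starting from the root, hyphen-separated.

Scale degree 7 in A major is G#. bVII7 uses the lowered form, G, taken from A minor. Building the dominant-seventh chord from the parallel minor on G: G–B–D–F.

G-B-D-F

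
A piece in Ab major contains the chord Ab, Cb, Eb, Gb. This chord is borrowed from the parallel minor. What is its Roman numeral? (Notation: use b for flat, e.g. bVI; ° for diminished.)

Ab is scale degree 1 in Ab major. Ab–Cb–Eb–Gb is a minor-seventh chord — the form found in Ab minor, not the diatonic I (Ab). Borrowed into Ab major it is written i7.

i7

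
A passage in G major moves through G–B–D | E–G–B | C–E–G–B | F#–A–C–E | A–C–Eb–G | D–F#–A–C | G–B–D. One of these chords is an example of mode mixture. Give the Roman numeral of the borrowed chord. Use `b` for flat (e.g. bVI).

iiø7

G major has the diatonic set G, Am, Bm, C, D, Em, F#dim. G–B–D = G, E–G–B = Em, C–E–G–B = Cmaj7, F#–A–C–E = F#m7b5 and D–F#–A–C = D7 all belong to that set. A–C–Eb–G is not: scale degree 2 in G major carries Am (ii). In G minor the chord on that degree is Am7b5, so here it functions as iiø7, borrowed from the parallel minor.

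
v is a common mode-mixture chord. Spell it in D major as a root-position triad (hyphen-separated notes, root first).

A-C-E

v is built on scale degree 5, which is A in both D major and its parallel. Stacking thirds in D minor on A gives A–C–E.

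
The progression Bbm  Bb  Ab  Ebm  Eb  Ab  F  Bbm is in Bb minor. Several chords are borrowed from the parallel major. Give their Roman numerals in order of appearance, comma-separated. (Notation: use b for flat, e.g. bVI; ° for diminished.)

The diatonic triads in Bb minor (with V from harmonic minor) are Bbm, Cdim, Db, Ebm, F, Gb, Ab. Bbm, Ab, Ebm and F all belong to that set. Bb (Bb–D–F) doesn't fit — on degree 1 Bb minor would have Bbm (i). Bb is the degree-1 chord of Bb major, so it is the borrowed I. But Eb (Eb–G–Bb) is foreign: the diatonic iv on degree 4 is Ebm, whereas Eb comes from Bb major. It is labeled IV.

I, IV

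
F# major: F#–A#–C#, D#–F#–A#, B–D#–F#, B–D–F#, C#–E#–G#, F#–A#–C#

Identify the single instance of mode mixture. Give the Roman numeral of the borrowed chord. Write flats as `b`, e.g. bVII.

iv

F# major has the diatonic set F#, G#m, A#m, B, C#, D#m, E#dim. F#–A#–C# = F#, D#–F#–A# = D#m, B–D#–F# = B and C#–E#–G# = C# all belong to that set. But B–D–F# is foreign: the diatonic IV on degree 4 is B, whereas Bm comes from F# minor. It is labeled iv.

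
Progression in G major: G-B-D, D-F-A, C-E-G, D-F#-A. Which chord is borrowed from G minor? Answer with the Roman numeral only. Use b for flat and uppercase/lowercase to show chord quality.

In G major the diatonic chords are G, Am, Bm, C, D, Em, F#dim. G–B–D = G, C–E–G = C and D–F#–A = D all belong to that set. But D–F–A is foreign: the diatonic V on degree 5 is D, whereas Dm comes from G minor. It is labeled v.

v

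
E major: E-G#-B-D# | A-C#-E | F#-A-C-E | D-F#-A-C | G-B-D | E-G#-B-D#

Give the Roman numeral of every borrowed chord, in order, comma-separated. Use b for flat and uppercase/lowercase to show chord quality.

iiø7, bVII7, bIII

E major has the diatonic set E, F#m, G#m, A, B, C#m, D#dim. E–G#–B–D# = Emaj7 and A–C#–E = A are both diatonic. F#–A–C–E doesn't fit — on degree 2 E major would have F#m (ii). F#m7b5 is the degree-2 chord of E minor, so it is the borrowed iiø7. But D–F#–A–C is foreign: the diatonic vii° on degree 7 is D#dim, whereas D7 comes from E minor. It is labeled bVII7. But G–B–D is foreign: the diatonic iii on degree 3 is G#m, whereas G comes from E minor. It is labeled bIII.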